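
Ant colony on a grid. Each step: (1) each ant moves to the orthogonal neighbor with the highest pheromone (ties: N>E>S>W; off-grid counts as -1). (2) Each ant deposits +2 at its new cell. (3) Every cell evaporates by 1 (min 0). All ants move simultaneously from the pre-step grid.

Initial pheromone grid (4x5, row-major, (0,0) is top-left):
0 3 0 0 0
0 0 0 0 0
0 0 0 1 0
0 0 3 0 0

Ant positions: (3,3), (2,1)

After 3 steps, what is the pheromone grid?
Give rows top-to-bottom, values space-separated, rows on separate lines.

After step 1: ants at (3,2),(1,1)
  0 2 0 0 0
  0 1 0 0 0
  0 0 0 0 0
  0 0 4 0 0
After step 2: ants at (2,2),(0,1)
  0 3 0 0 0
  0 0 0 0 0
  0 0 1 0 0
  0 0 3 0 0
After step 3: ants at (3,2),(0,2)
  0 2 1 0 0
  0 0 0 0 0
  0 0 0 0 0
  0 0 4 0 0

0 2 1 0 0
0 0 0 0 0
0 0 0 0 0
0 0 4 0 0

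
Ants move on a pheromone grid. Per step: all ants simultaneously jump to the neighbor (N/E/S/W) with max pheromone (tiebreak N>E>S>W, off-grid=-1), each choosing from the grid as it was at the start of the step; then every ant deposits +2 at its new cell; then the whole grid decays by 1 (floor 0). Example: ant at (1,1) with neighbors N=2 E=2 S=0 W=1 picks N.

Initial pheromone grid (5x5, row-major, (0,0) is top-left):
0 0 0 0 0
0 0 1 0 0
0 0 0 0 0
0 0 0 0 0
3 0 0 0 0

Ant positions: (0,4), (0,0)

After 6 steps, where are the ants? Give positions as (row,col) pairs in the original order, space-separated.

Step 1: ant0:(0,4)->S->(1,4) | ant1:(0,0)->E->(0,1)
  grid max=2 at (4,0)
Step 2: ant0:(1,4)->N->(0,4) | ant1:(0,1)->E->(0,2)
  grid max=1 at (0,2)
Step 3: ant0:(0,4)->S->(1,4) | ant1:(0,2)->E->(0,3)
  grid max=1 at (0,3)
Step 4: ant0:(1,4)->N->(0,4) | ant1:(0,3)->E->(0,4)
  grid max=3 at (0,4)
Step 5: ant0:(0,4)->S->(1,4) | ant1:(0,4)->S->(1,4)
  grid max=3 at (1,4)
Step 6: ant0:(1,4)->N->(0,4) | ant1:(1,4)->N->(0,4)
  grid max=5 at (0,4)

(0,4) (0,4)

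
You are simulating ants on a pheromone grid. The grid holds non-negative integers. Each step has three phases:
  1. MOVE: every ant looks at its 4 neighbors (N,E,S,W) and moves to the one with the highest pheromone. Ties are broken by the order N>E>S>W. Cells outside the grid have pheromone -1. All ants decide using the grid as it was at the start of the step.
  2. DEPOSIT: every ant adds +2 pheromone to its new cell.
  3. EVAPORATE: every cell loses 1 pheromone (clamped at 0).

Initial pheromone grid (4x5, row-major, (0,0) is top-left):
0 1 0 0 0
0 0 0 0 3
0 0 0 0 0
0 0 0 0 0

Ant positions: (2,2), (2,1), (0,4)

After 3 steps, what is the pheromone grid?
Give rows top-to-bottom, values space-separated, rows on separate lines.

After step 1: ants at (1,2),(1,1),(1,4)
  0 0 0 0 0
  0 1 1 0 4
  0 0 0 0 0
  0 0 0 0 0
After step 2: ants at (1,1),(1,2),(0,4)
  0 0 0 0 1
  0 2 2 0 3
  0 0 0 0 0
  0 0 0 0 0
After step 3: ants at (1,2),(1,1),(1,4)
  0 0 0 0 0
  0 3 3 0 4
  0 0 0 0 0
  0 0 0 0 0

0 0 0 0 0
0 3 3 0 4
0 0 0 0 0
0 0 0 0 0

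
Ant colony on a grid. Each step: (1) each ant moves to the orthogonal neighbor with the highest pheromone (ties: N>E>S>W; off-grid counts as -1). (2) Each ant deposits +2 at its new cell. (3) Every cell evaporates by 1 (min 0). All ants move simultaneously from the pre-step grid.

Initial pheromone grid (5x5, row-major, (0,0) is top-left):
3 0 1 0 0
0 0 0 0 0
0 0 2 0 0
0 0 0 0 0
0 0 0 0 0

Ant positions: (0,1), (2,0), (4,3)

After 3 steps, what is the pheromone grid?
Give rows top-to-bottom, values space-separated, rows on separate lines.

After step 1: ants at (0,0),(1,0),(3,3)
  4 0 0 0 0
  1 0 0 0 0
  0 0 1 0 0
  0 0 0 1 0
  0 0 0 0 0
After step 2: ants at (1,0),(0,0),(2,3)
  5 0 0 0 0
  2 0 0 0 0
  0 0 0 1 0
  0 0 0 0 0
  0 0 0 0 0
After step 3: ants at (0,0),(1,0),(1,3)
  6 0 0 0 0
  3 0 0 1 0
  0 0 0 0 0
  0 0 0 0 0
  0 0 0 0 0

6 0 0 0 0
3 0 0 1 0
0 0 0 0 0
0 0 0 0 0
0 0 0 0 0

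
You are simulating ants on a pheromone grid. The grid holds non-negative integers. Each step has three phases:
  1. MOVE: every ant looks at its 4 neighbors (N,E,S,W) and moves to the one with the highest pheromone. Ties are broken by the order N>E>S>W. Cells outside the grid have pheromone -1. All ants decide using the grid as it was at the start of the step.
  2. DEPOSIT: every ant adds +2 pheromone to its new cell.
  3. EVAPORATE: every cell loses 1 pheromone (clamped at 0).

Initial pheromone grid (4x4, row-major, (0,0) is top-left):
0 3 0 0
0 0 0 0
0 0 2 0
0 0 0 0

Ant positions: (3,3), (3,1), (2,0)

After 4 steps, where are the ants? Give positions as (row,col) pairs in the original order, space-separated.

Step 1: ant0:(3,3)->N->(2,3) | ant1:(3,1)->N->(2,1) | ant2:(2,0)->N->(1,0)
  grid max=2 at (0,1)
Step 2: ant0:(2,3)->W->(2,2) | ant1:(2,1)->E->(2,2) | ant2:(1,0)->N->(0,0)
  grid max=4 at (2,2)
Step 3: ant0:(2,2)->N->(1,2) | ant1:(2,2)->N->(1,2) | ant2:(0,0)->E->(0,1)
  grid max=3 at (1,2)
Step 4: ant0:(1,2)->S->(2,2) | ant1:(1,2)->S->(2,2) | ant2:(0,1)->E->(0,2)
  grid max=6 at (2,2)

(2,2) (2,2) (0,2)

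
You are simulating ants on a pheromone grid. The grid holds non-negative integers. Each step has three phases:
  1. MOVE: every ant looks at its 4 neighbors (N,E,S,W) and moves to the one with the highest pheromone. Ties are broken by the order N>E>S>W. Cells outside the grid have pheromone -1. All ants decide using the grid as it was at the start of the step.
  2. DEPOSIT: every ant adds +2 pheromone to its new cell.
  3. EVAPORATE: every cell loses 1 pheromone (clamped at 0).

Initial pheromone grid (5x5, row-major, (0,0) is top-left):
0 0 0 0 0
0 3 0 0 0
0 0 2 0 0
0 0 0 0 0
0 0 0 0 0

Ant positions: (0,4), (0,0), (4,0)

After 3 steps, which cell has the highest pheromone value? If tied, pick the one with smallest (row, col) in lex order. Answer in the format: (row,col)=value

Step 1: ant0:(0,4)->S->(1,4) | ant1:(0,0)->E->(0,1) | ant2:(4,0)->N->(3,0)
  grid max=2 at (1,1)
Step 2: ant0:(1,4)->N->(0,4) | ant1:(0,1)->S->(1,1) | ant2:(3,0)->N->(2,0)
  grid max=3 at (1,1)
Step 3: ant0:(0,4)->S->(1,4) | ant1:(1,1)->N->(0,1) | ant2:(2,0)->N->(1,0)
  grid max=2 at (1,1)
Final grid:
  0 1 0 0 0
  1 2 0 0 1
  0 0 0 0 0
  0 0 0 0 0
  0 0 0 0 0
Max pheromone 2 at (1,1)

Answer: (1,1)=2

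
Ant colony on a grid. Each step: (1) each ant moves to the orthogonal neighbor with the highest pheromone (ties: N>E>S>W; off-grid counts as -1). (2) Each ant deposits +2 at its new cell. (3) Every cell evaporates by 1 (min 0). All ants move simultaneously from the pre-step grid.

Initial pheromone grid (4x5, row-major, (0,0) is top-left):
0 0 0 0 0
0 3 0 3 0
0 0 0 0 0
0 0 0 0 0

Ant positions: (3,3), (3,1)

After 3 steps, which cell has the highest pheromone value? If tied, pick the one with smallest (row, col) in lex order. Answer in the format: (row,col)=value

Step 1: ant0:(3,3)->N->(2,3) | ant1:(3,1)->N->(2,1)
  grid max=2 at (1,1)
Step 2: ant0:(2,3)->N->(1,3) | ant1:(2,1)->N->(1,1)
  grid max=3 at (1,1)
Step 3: ant0:(1,3)->N->(0,3) | ant1:(1,1)->N->(0,1)
  grid max=2 at (1,1)
Final grid:
  0 1 0 1 0
  0 2 0 2 0
  0 0 0 0 0
  0 0 0 0 0
Max pheromone 2 at (1,1)

Answer: (1,1)=2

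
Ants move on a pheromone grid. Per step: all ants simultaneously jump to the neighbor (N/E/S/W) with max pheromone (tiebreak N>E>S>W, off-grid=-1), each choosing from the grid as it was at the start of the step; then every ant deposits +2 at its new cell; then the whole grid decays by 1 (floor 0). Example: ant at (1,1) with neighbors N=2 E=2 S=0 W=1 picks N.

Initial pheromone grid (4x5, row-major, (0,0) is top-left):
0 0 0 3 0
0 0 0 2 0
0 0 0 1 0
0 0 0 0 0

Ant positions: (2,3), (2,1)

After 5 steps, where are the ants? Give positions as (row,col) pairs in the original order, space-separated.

Step 1: ant0:(2,3)->N->(1,3) | ant1:(2,1)->N->(1,1)
  grid max=3 at (1,3)
Step 2: ant0:(1,3)->N->(0,3) | ant1:(1,1)->N->(0,1)
  grid max=3 at (0,3)
Step 3: ant0:(0,3)->S->(1,3) | ant1:(0,1)->E->(0,2)
  grid max=3 at (1,3)
Step 4: ant0:(1,3)->N->(0,3) | ant1:(0,2)->E->(0,3)
  grid max=5 at (0,3)
Step 5: ant0:(0,3)->S->(1,3) | ant1:(0,3)->S->(1,3)
  grid max=5 at (1,3)

(1,3) (1,3)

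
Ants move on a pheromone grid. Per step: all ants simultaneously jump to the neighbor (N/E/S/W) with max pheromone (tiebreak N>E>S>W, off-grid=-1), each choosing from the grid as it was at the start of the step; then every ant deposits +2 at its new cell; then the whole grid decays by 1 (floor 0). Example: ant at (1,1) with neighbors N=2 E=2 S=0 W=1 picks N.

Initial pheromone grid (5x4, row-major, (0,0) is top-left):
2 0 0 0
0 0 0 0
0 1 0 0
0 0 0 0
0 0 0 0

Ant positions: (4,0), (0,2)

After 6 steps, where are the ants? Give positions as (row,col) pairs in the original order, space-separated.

Step 1: ant0:(4,0)->N->(3,0) | ant1:(0,2)->E->(0,3)
  grid max=1 at (0,0)
Step 2: ant0:(3,0)->N->(2,0) | ant1:(0,3)->S->(1,3)
  grid max=1 at (1,3)
Step 3: ant0:(2,0)->N->(1,0) | ant1:(1,3)->N->(0,3)
  grid max=1 at (0,3)
Step 4: ant0:(1,0)->N->(0,0) | ant1:(0,3)->S->(1,3)
  grid max=1 at (0,0)
Step 5: ant0:(0,0)->E->(0,1) | ant1:(1,3)->N->(0,3)
  grid max=1 at (0,1)
Step 6: ant0:(0,1)->E->(0,2) | ant1:(0,3)->S->(1,3)
  grid max=1 at (0,2)

(0,2) (1,3)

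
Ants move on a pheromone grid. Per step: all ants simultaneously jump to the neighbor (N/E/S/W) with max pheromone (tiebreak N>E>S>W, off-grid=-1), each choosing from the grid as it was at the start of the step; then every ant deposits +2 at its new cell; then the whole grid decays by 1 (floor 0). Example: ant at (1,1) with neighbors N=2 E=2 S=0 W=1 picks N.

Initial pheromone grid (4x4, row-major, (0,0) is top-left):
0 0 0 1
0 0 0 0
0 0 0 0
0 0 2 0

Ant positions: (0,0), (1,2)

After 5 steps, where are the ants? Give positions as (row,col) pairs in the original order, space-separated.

Step 1: ant0:(0,0)->E->(0,1) | ant1:(1,2)->N->(0,2)
  grid max=1 at (0,1)
Step 2: ant0:(0,1)->E->(0,2) | ant1:(0,2)->W->(0,1)
  grid max=2 at (0,1)
Step 3: ant0:(0,2)->W->(0,1) | ant1:(0,1)->E->(0,2)
  grid max=3 at (0,1)
Step 4: ant0:(0,1)->E->(0,2) | ant1:(0,2)->W->(0,1)
  grid max=4 at (0,1)
Step 5: ant0:(0,2)->W->(0,1) | ant1:(0,1)->E->(0,2)
  grid max=5 at (0,1)

(0,1) (0,2)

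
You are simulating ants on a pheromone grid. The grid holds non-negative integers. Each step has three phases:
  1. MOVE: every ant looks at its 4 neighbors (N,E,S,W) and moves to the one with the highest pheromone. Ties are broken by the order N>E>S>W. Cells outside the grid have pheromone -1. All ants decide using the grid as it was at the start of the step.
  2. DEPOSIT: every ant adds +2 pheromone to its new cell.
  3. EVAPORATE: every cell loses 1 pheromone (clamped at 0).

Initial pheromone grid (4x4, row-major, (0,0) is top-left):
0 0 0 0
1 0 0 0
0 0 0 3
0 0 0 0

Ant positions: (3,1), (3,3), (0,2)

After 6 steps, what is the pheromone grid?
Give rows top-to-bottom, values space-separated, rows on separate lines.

After step 1: ants at (2,1),(2,3),(0,3)
  0 0 0 1
  0 0 0 0
  0 1 0 4
  0 0 0 0
After step 2: ants at (1,1),(1,3),(1,3)
  0 0 0 0
  0 1 0 3
  0 0 0 3
  0 0 0 0
After step 3: ants at (0,1),(2,3),(2,3)
  0 1 0 0
  0 0 0 2
  0 0 0 6
  0 0 0 0
After step 4: ants at (0,2),(1,3),(1,3)
  0 0 1 0
  0 0 0 5
  0 0 0 5
  0 0 0 0
After step 5: ants at (0,3),(2,3),(2,3)
  0 0 0 1
  0 0 0 4
  0 0 0 8
  0 0 0 0
After step 6: ants at (1,3),(1,3),(1,3)
  0 0 0 0
  0 0 0 9
  0 0 0 7
  0 0 0 0

0 0 0 0
0 0 0 9
0 0 0 7
0 0 0 0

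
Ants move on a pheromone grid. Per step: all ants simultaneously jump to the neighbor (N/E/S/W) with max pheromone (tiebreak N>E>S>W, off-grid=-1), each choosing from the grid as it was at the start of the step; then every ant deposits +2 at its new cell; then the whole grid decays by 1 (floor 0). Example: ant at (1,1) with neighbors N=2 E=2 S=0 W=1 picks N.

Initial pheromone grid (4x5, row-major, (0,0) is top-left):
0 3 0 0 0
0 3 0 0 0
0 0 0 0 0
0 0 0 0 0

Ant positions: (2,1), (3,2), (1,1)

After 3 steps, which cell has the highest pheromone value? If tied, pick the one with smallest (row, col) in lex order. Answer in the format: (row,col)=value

Step 1: ant0:(2,1)->N->(1,1) | ant1:(3,2)->N->(2,2) | ant2:(1,1)->N->(0,1)
  grid max=4 at (0,1)
Step 2: ant0:(1,1)->N->(0,1) | ant1:(2,2)->N->(1,2) | ant2:(0,1)->S->(1,1)
  grid max=5 at (0,1)
Step 3: ant0:(0,1)->S->(1,1) | ant1:(1,2)->W->(1,1) | ant2:(1,1)->N->(0,1)
  grid max=8 at (1,1)
Final grid:
  0 6 0 0 0
  0 8 0 0 0
  0 0 0 0 0
  0 0 0 0 0
Max pheromone 8 at (1,1)

Answer: (1,1)=8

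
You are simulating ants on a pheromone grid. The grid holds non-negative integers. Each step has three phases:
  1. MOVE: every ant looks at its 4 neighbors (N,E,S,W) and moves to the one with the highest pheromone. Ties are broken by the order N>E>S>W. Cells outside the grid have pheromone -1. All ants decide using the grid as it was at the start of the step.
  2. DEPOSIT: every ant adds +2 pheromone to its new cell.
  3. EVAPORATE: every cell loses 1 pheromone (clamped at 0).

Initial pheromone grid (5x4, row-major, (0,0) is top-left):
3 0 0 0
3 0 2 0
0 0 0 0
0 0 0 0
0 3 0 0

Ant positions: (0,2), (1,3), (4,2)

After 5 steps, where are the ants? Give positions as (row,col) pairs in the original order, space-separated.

Step 1: ant0:(0,2)->S->(1,2) | ant1:(1,3)->W->(1,2) | ant2:(4,2)->W->(4,1)
  grid max=5 at (1,2)
Step 2: ant0:(1,2)->N->(0,2) | ant1:(1,2)->N->(0,2) | ant2:(4,1)->N->(3,1)
  grid max=4 at (1,2)
Step 3: ant0:(0,2)->S->(1,2) | ant1:(0,2)->S->(1,2) | ant2:(3,1)->S->(4,1)
  grid max=7 at (1,2)
Step 4: ant0:(1,2)->N->(0,2) | ant1:(1,2)->N->(0,2) | ant2:(4,1)->N->(3,1)
  grid max=6 at (1,2)
Step 5: ant0:(0,2)->S->(1,2) | ant1:(0,2)->S->(1,2) | ant2:(3,1)->S->(4,1)
  grid max=9 at (1,2)

(1,2) (1,2) (4,1)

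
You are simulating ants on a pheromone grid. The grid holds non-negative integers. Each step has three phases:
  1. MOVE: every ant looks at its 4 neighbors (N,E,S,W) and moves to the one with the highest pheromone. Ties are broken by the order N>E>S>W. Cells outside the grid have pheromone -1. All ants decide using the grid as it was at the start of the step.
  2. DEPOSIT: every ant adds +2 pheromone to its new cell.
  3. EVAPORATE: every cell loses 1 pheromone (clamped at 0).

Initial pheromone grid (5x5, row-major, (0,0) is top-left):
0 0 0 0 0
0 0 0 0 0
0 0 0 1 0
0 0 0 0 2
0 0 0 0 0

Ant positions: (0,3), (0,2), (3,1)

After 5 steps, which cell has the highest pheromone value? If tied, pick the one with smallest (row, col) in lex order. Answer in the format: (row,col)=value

Step 1: ant0:(0,3)->E->(0,4) | ant1:(0,2)->E->(0,3) | ant2:(3,1)->N->(2,1)
  grid max=1 at (0,3)
Step 2: ant0:(0,4)->W->(0,3) | ant1:(0,3)->E->(0,4) | ant2:(2,1)->N->(1,1)
  grid max=2 at (0,3)
Step 3: ant0:(0,3)->E->(0,4) | ant1:(0,4)->W->(0,3) | ant2:(1,1)->N->(0,1)
  grid max=3 at (0,3)
Step 4: ant0:(0,4)->W->(0,3) | ant1:(0,3)->E->(0,4) | ant2:(0,1)->E->(0,2)
  grid max=4 at (0,3)
Step 5: ant0:(0,3)->E->(0,4) | ant1:(0,4)->W->(0,3) | ant2:(0,2)->E->(0,3)
  grid max=7 at (0,3)
Final grid:
  0 0 0 7 5
  0 0 0 0 0
  0 0 0 0 0
  0 0 0 0 0
  0 0 0 0 0
Max pheromone 7 at (0,3)

Answer: (0,3)=7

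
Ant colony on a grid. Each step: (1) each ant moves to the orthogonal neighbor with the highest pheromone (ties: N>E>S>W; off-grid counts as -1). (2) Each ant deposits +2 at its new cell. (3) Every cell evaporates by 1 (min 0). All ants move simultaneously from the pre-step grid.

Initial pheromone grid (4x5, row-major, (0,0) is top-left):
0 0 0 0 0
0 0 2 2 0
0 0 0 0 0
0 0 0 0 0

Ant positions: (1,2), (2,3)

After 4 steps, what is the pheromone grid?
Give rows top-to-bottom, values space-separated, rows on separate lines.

After step 1: ants at (1,3),(1,3)
  0 0 0 0 0
  0 0 1 5 0
  0 0 0 0 0
  0 0 0 0 0
After step 2: ants at (1,2),(1,2)
  0 0 0 0 0
  0 0 4 4 0
  0 0 0 0 0
  0 0 0 0 0
After step 3: ants at (1,3),(1,3)
  0 0 0 0 0
  0 0 3 7 0
  0 0 0 0 0
  0 0 0 0 0
After step 4: ants at (1,2),(1,2)
  0 0 0 0 0
  0 0 6 6 0
  0 0 0 0 0
  0 0 0 0 0

0 0 0 0 0
0 0 6 6 0
0 0 0 0 0
0 0 0 0 0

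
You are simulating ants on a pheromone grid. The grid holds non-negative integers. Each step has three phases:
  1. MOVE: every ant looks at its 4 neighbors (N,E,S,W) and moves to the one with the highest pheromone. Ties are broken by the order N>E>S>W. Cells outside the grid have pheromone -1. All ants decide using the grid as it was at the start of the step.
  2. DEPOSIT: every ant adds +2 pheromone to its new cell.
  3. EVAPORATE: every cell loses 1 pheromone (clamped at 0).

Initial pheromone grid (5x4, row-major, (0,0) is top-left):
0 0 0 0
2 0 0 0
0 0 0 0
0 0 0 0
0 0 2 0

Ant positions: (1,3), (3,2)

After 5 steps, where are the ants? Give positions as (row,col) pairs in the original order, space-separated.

Step 1: ant0:(1,3)->N->(0,3) | ant1:(3,2)->S->(4,2)
  grid max=3 at (4,2)
Step 2: ant0:(0,3)->S->(1,3) | ant1:(4,2)->N->(3,2)
  grid max=2 at (4,2)
Step 3: ant0:(1,3)->N->(0,3) | ant1:(3,2)->S->(4,2)
  grid max=3 at (4,2)
Step 4: ant0:(0,3)->S->(1,3) | ant1:(4,2)->N->(3,2)
  grid max=2 at (4,2)
Step 5: ant0:(1,3)->N->(0,3) | ant1:(3,2)->S->(4,2)
  grid max=3 at (4,2)

(0,3) (4,2)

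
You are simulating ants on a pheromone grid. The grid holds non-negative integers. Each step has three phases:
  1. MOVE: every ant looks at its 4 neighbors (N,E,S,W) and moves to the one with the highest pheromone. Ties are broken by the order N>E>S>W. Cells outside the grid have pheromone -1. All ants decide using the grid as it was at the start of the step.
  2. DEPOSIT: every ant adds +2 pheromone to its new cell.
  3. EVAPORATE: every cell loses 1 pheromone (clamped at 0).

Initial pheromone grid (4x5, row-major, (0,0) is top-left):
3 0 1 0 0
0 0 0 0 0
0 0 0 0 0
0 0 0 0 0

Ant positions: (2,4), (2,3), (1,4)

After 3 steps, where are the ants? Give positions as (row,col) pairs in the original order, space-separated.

Step 1: ant0:(2,4)->N->(1,4) | ant1:(2,3)->N->(1,3) | ant2:(1,4)->N->(0,4)
  grid max=2 at (0,0)
Step 2: ant0:(1,4)->N->(0,4) | ant1:(1,3)->E->(1,4) | ant2:(0,4)->S->(1,4)
  grid max=4 at (1,4)
Step 3: ant0:(0,4)->S->(1,4) | ant1:(1,4)->N->(0,4) | ant2:(1,4)->N->(0,4)
  grid max=5 at (0,4)

(1,4) (0,4) (0,4)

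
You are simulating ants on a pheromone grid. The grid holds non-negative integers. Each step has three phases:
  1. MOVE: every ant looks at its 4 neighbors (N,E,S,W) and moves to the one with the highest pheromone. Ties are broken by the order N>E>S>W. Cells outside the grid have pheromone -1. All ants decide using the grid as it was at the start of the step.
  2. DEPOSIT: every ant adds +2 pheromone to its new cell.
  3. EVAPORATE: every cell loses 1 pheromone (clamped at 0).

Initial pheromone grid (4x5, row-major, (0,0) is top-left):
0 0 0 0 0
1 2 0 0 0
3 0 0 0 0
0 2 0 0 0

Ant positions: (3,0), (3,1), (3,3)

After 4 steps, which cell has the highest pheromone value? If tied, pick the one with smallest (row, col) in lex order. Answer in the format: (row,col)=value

Answer: (2,0)=7

Derivation:
Step 1: ant0:(3,0)->N->(2,0) | ant1:(3,1)->N->(2,1) | ant2:(3,3)->N->(2,3)
  grid max=4 at (2,0)
Step 2: ant0:(2,0)->E->(2,1) | ant1:(2,1)->W->(2,0) | ant2:(2,3)->N->(1,3)
  grid max=5 at (2,0)
Step 3: ant0:(2,1)->W->(2,0) | ant1:(2,0)->E->(2,1) | ant2:(1,3)->N->(0,3)
  grid max=6 at (2,0)
Step 4: ant0:(2,0)->E->(2,1) | ant1:(2,1)->W->(2,0) | ant2:(0,3)->E->(0,4)
  grid max=7 at (2,0)
Final grid:
  0 0 0 0 1
  0 0 0 0 0
  7 4 0 0 0
  0 0 0 0 0
Max pheromone 7 at (2,0)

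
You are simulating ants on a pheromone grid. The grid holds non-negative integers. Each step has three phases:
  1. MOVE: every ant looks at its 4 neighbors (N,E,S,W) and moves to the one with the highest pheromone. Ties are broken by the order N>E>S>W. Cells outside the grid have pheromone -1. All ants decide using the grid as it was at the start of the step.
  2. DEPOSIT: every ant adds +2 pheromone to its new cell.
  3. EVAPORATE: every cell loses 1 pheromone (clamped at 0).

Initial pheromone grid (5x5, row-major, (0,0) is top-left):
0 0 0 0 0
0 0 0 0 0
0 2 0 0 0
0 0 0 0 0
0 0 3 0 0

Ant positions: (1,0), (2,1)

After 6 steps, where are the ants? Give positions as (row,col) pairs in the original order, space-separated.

Step 1: ant0:(1,0)->N->(0,0) | ant1:(2,1)->N->(1,1)
  grid max=2 at (4,2)
Step 2: ant0:(0,0)->E->(0,1) | ant1:(1,1)->S->(2,1)
  grid max=2 at (2,1)
Step 3: ant0:(0,1)->E->(0,2) | ant1:(2,1)->N->(1,1)
  grid max=1 at (0,2)
Step 4: ant0:(0,2)->E->(0,3) | ant1:(1,1)->S->(2,1)
  grid max=2 at (2,1)
Step 5: ant0:(0,3)->E->(0,4) | ant1:(2,1)->N->(1,1)
  grid max=1 at (0,4)
Step 6: ant0:(0,4)->S->(1,4) | ant1:(1,1)->S->(2,1)
  grid max=2 at (2,1)

(1,4) (2,1)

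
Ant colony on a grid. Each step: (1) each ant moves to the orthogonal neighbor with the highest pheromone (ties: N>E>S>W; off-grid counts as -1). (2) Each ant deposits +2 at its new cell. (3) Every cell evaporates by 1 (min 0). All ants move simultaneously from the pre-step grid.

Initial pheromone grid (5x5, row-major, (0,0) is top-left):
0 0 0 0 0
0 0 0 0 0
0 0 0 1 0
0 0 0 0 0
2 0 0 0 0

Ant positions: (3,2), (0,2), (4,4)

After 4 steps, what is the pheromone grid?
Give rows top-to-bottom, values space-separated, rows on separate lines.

After step 1: ants at (2,2),(0,3),(3,4)
  0 0 0 1 0
  0 0 0 0 0
  0 0 1 0 0
  0 0 0 0 1
  1 0 0 0 0
After step 2: ants at (1,2),(0,4),(2,4)
  0 0 0 0 1
  0 0 1 0 0
  0 0 0 0 1
  0 0 0 0 0
  0 0 0 0 0
After step 3: ants at (0,2),(1,4),(1,4)
  0 0 1 0 0
  0 0 0 0 3
  0 0 0 0 0
  0 0 0 0 0
  0 0 0 0 0
After step 4: ants at (0,3),(0,4),(0,4)
  0 0 0 1 3
  0 0 0 0 2
  0 0 0 0 0
  0 0 0 0 0
  0 0 0 0 0

0 0 0 1 3
0 0 0 0 2
0 0 0 0 0
0 0 0 0 0
0 0 0 0 0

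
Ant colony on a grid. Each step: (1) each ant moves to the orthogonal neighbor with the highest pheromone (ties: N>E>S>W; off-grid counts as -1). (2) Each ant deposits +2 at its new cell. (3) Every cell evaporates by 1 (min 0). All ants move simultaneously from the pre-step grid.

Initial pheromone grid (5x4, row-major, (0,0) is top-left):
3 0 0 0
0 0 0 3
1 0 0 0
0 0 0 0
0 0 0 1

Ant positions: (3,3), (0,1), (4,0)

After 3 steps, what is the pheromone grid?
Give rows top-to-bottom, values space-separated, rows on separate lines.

After step 1: ants at (4,3),(0,0),(3,0)
  4 0 0 0
  0 0 0 2
  0 0 0 0
  1 0 0 0
  0 0 0 2
After step 2: ants at (3,3),(0,1),(2,0)
  3 1 0 0
  0 0 0 1
  1 0 0 0
  0 0 0 1
  0 0 0 1
After step 3: ants at (4,3),(0,0),(1,0)
  4 0 0 0
  1 0 0 0
  0 0 0 0
  0 0 0 0
  0 0 0 2

4 0 0 0
1 0 0 0
0 0 0 0
0 0 0 0
0 0 0 2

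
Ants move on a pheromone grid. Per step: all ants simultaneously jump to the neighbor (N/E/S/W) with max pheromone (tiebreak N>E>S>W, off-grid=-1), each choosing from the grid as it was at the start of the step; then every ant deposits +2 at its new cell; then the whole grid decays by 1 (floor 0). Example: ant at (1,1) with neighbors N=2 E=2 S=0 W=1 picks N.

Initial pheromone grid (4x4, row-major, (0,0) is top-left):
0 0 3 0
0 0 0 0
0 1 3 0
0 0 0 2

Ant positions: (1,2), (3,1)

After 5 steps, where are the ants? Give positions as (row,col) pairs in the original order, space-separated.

Step 1: ant0:(1,2)->N->(0,2) | ant1:(3,1)->N->(2,1)
  grid max=4 at (0,2)
Step 2: ant0:(0,2)->E->(0,3) | ant1:(2,1)->E->(2,2)
  grid max=3 at (0,2)
Step 3: ant0:(0,3)->W->(0,2) | ant1:(2,2)->W->(2,1)
  grid max=4 at (0,2)
Step 4: ant0:(0,2)->E->(0,3) | ant1:(2,1)->E->(2,2)
  grid max=3 at (0,2)
Step 5: ant0:(0,3)->W->(0,2) | ant1:(2,2)->W->(2,1)
  grid max=4 at (0,2)

(0,2) (2,1)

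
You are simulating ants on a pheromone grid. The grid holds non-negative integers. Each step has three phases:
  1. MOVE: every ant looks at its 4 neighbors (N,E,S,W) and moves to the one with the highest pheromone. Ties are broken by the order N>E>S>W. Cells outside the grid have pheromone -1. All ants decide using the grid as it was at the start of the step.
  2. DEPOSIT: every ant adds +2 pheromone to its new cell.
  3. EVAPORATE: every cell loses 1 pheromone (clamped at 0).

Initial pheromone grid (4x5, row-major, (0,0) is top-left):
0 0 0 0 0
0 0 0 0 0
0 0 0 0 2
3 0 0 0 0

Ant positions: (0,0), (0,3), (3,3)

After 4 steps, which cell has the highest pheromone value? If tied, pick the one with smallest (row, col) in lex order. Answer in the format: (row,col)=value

Answer: (2,4)=4

Derivation:
Step 1: ant0:(0,0)->E->(0,1) | ant1:(0,3)->E->(0,4) | ant2:(3,3)->N->(2,3)
  grid max=2 at (3,0)
Step 2: ant0:(0,1)->E->(0,2) | ant1:(0,4)->S->(1,4) | ant2:(2,3)->E->(2,4)
  grid max=2 at (2,4)
Step 3: ant0:(0,2)->E->(0,3) | ant1:(1,4)->S->(2,4) | ant2:(2,4)->N->(1,4)
  grid max=3 at (2,4)
Step 4: ant0:(0,3)->E->(0,4) | ant1:(2,4)->N->(1,4) | ant2:(1,4)->S->(2,4)
  grid max=4 at (2,4)
Final grid:
  0 0 0 0 1
  0 0 0 0 3
  0 0 0 0 4
  0 0 0 0 0
Max pheromone 4 at (2,4)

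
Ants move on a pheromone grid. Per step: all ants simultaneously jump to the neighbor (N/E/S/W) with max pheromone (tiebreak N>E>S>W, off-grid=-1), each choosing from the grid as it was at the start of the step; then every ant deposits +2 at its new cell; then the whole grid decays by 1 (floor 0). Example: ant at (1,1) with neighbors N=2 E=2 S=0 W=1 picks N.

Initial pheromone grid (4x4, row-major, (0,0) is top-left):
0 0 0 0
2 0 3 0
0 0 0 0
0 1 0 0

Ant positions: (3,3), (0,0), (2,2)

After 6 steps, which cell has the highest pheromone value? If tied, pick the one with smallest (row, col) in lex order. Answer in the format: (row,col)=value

Answer: (1,2)=7

Derivation:
Step 1: ant0:(3,3)->N->(2,3) | ant1:(0,0)->S->(1,0) | ant2:(2,2)->N->(1,2)
  grid max=4 at (1,2)
Step 2: ant0:(2,3)->N->(1,3) | ant1:(1,0)->N->(0,0) | ant2:(1,2)->N->(0,2)
  grid max=3 at (1,2)
Step 3: ant0:(1,3)->W->(1,2) | ant1:(0,0)->S->(1,0) | ant2:(0,2)->S->(1,2)
  grid max=6 at (1,2)
Step 4: ant0:(1,2)->N->(0,2) | ant1:(1,0)->N->(0,0) | ant2:(1,2)->N->(0,2)
  grid max=5 at (1,2)
Step 5: ant0:(0,2)->S->(1,2) | ant1:(0,0)->S->(1,0) | ant2:(0,2)->S->(1,2)
  grid max=8 at (1,2)
Step 6: ant0:(1,2)->N->(0,2) | ant1:(1,0)->N->(0,0) | ant2:(1,2)->N->(0,2)
  grid max=7 at (1,2)
Final grid:
  1 0 5 0
  2 0 7 0
  0 0 0 0
  0 0 0 0
Max pheromone 7 at (1,2)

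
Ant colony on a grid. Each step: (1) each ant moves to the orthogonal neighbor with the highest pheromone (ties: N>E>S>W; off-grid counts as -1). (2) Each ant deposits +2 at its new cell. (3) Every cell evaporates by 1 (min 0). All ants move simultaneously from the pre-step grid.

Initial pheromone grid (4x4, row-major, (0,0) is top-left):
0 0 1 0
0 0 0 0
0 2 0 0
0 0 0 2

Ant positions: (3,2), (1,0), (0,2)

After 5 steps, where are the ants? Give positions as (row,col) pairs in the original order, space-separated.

Step 1: ant0:(3,2)->E->(3,3) | ant1:(1,0)->N->(0,0) | ant2:(0,2)->E->(0,3)
  grid max=3 at (3,3)
Step 2: ant0:(3,3)->N->(2,3) | ant1:(0,0)->E->(0,1) | ant2:(0,3)->S->(1,3)
  grid max=2 at (3,3)
Step 3: ant0:(2,3)->S->(3,3) | ant1:(0,1)->E->(0,2) | ant2:(1,3)->S->(2,3)
  grid max=3 at (3,3)
Step 4: ant0:(3,3)->N->(2,3) | ant1:(0,2)->E->(0,3) | ant2:(2,3)->S->(3,3)
  grid max=4 at (3,3)
Step 5: ant0:(2,3)->S->(3,3) | ant1:(0,3)->S->(1,3) | ant2:(3,3)->N->(2,3)
  grid max=5 at (3,3)

(3,3) (1,3) (2,3)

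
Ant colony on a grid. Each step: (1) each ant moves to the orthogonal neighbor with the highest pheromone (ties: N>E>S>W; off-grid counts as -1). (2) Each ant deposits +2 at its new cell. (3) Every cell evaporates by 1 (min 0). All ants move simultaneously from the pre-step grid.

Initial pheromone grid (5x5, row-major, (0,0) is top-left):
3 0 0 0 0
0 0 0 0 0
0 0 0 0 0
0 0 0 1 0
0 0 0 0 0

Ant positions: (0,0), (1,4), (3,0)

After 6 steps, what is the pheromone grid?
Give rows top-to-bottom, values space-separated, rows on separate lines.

After step 1: ants at (0,1),(0,4),(2,0)
  2 1 0 0 1
  0 0 0 0 0
  1 0 0 0 0
  0 0 0 0 0
  0 0 0 0 0
After step 2: ants at (0,0),(1,4),(1,0)
  3 0 0 0 0
  1 0 0 0 1
  0 0 0 0 0
  0 0 0 0 0
  0 0 0 0 0
After step 3: ants at (1,0),(0,4),(0,0)
  4 0 0 0 1
  2 0 0 0 0
  0 0 0 0 0
  0 0 0 0 0
  0 0 0 0 0
After step 4: ants at (0,0),(1,4),(1,0)
  5 0 0 0 0
  3 0 0 0 1
  0 0 0 0 0
  0 0 0 0 0
  0 0 0 0 0
After step 5: ants at (1,0),(0,4),(0,0)
  6 0 0 0 1
  4 0 0 0 0
  0 0 0 0 0
  0 0 0 0 0
  0 0 0 0 0
After step 6: ants at (0,0),(1,4),(1,0)
  7 0 0 0 0
  5 0 0 0 1
  0 0 0 0 0
  0 0 0 0 0
  0 0 0 0 0

7 0 0 0 0
5 0 0 0 1
0 0 0 0 0
0 0 0 0 0
0 0 0 0 0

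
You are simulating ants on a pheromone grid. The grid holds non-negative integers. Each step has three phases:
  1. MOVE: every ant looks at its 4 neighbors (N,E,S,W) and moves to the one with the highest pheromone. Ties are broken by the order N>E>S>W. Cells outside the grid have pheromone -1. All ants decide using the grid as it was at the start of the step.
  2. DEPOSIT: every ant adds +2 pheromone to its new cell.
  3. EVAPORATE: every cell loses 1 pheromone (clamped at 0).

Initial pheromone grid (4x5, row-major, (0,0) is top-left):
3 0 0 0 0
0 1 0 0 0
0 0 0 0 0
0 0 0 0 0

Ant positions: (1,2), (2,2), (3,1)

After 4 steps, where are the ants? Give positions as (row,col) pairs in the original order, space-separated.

Step 1: ant0:(1,2)->W->(1,1) | ant1:(2,2)->N->(1,2) | ant2:(3,1)->N->(2,1)
  grid max=2 at (0,0)
Step 2: ant0:(1,1)->E->(1,2) | ant1:(1,2)->W->(1,1) | ant2:(2,1)->N->(1,1)
  grid max=5 at (1,1)
Step 3: ant0:(1,2)->W->(1,1) | ant1:(1,1)->E->(1,2) | ant2:(1,1)->E->(1,2)
  grid max=6 at (1,1)
Step 4: ant0:(1,1)->E->(1,2) | ant1:(1,2)->W->(1,1) | ant2:(1,2)->W->(1,1)
  grid max=9 at (1,1)

(1,2) (1,1) (1,1)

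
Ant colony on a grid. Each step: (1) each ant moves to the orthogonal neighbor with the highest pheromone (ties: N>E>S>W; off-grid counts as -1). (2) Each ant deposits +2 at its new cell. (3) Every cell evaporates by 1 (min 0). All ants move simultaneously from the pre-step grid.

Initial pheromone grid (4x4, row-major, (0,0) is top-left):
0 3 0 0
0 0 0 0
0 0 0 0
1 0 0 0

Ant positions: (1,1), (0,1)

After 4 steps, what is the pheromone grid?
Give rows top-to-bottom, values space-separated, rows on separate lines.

After step 1: ants at (0,1),(0,2)
  0 4 1 0
  0 0 0 0
  0 0 0 0
  0 0 0 0
After step 2: ants at (0,2),(0,1)
  0 5 2 0
  0 0 0 0
  0 0 0 0
  0 0 0 0
After step 3: ants at (0,1),(0,2)
  0 6 3 0
  0 0 0 0
  0 0 0 0
  0 0 0 0
After step 4: ants at (0,2),(0,1)
  0 7 4 0
  0 0 0 0
  0 0 0 0
  0 0 0 0

0 7 4 0
0 0 0 0
0 0 0 0
0 0 0 0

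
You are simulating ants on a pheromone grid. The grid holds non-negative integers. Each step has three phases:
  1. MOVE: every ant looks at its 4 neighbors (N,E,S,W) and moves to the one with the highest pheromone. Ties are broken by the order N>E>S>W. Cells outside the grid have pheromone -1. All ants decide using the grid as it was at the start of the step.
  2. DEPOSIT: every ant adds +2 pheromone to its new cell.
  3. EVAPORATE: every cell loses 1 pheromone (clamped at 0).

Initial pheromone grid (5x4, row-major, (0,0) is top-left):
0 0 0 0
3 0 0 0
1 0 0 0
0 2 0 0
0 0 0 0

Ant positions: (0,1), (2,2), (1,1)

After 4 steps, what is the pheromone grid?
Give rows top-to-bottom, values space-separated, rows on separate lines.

After step 1: ants at (0,2),(1,2),(1,0)
  0 0 1 0
  4 0 1 0
  0 0 0 0
  0 1 0 0
  0 0 0 0
After step 2: ants at (1,2),(0,2),(0,0)
  1 0 2 0
  3 0 2 0
  0 0 0 0
  0 0 0 0
  0 0 0 0
After step 3: ants at (0,2),(1,2),(1,0)
  0 0 3 0
  4 0 3 0
  0 0 0 0
  0 0 0 0
  0 0 0 0
After step 4: ants at (1,2),(0,2),(0,0)
  1 0 4 0
  3 0 4 0
  0 0 0 0
  0 0 0 0
  0 0 0 0

1 0 4 0
3 0 4 0
0 0 0 0
0 0 0 0
0 0 0 0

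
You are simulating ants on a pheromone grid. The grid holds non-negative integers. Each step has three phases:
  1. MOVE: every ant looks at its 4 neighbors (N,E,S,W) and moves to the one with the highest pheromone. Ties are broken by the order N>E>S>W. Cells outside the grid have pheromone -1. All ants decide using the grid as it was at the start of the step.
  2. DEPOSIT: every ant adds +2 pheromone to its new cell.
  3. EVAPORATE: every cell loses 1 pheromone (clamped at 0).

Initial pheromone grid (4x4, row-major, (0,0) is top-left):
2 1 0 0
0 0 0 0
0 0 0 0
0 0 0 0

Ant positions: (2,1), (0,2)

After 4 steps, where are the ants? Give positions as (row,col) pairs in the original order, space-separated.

Step 1: ant0:(2,1)->N->(1,1) | ant1:(0,2)->W->(0,1)
  grid max=2 at (0,1)
Step 2: ant0:(1,1)->N->(0,1) | ant1:(0,1)->S->(1,1)
  grid max=3 at (0,1)
Step 3: ant0:(0,1)->S->(1,1) | ant1:(1,1)->N->(0,1)
  grid max=4 at (0,1)
Step 4: ant0:(1,1)->N->(0,1) | ant1:(0,1)->S->(1,1)
  grid max=5 at (0,1)

(0,1) (1,1)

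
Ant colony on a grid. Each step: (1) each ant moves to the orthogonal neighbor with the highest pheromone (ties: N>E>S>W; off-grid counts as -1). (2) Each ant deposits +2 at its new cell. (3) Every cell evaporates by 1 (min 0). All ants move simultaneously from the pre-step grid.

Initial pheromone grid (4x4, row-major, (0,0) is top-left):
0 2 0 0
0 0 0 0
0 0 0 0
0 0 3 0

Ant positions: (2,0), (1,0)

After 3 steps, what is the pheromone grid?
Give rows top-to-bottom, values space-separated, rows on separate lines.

After step 1: ants at (1,0),(0,0)
  1 1 0 0
  1 0 0 0
  0 0 0 0
  0 0 2 0
After step 2: ants at (0,0),(0,1)
  2 2 0 0
  0 0 0 0
  0 0 0 0
  0 0 1 0
After step 3: ants at (0,1),(0,0)
  3 3 0 0
  0 0 0 0
  0 0 0 0
  0 0 0 0

3 3 0 0
0 0 0 0
0 0 0 0
0 0 0 0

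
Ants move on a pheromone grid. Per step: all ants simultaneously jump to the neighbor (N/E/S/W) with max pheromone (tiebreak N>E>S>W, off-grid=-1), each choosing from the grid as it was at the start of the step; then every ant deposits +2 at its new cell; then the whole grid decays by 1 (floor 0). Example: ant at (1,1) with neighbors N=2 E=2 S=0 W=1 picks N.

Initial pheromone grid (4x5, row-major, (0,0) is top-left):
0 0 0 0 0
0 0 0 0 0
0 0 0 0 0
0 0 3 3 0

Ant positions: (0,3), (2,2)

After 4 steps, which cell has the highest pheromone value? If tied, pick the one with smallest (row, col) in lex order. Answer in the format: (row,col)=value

Answer: (3,2)=3

Derivation:
Step 1: ant0:(0,3)->E->(0,4) | ant1:(2,2)->S->(3,2)
  grid max=4 at (3,2)
Step 2: ant0:(0,4)->S->(1,4) | ant1:(3,2)->E->(3,3)
  grid max=3 at (3,2)
Step 3: ant0:(1,4)->N->(0,4) | ant1:(3,3)->W->(3,2)
  grid max=4 at (3,2)
Step 4: ant0:(0,4)->S->(1,4) | ant1:(3,2)->E->(3,3)
  grid max=3 at (3,2)
Final grid:
  0 0 0 0 0
  0 0 0 0 1
  0 0 0 0 0
  0 0 3 3 0
Max pheromone 3 at (3,2)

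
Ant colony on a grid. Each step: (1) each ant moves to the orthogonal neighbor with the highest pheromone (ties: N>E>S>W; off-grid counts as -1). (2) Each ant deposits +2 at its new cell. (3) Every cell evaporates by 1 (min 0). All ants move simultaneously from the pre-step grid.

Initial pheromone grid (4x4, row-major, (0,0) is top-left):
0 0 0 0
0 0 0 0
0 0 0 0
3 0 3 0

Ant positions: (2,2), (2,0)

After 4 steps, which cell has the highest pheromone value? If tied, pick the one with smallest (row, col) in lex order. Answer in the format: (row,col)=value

Answer: (3,0)=3

Derivation:
Step 1: ant0:(2,2)->S->(3,2) | ant1:(2,0)->S->(3,0)
  grid max=4 at (3,0)
Step 2: ant0:(3,2)->N->(2,2) | ant1:(3,0)->N->(2,0)
  grid max=3 at (3,0)
Step 3: ant0:(2,2)->S->(3,2) | ant1:(2,0)->S->(3,0)
  grid max=4 at (3,0)
Step 4: ant0:(3,2)->N->(2,2) | ant1:(3,0)->N->(2,0)
  grid max=3 at (3,0)
Final grid:
  0 0 0 0
  0 0 0 0
  1 0 1 0
  3 0 3 0
Max pheromone 3 at (3,0)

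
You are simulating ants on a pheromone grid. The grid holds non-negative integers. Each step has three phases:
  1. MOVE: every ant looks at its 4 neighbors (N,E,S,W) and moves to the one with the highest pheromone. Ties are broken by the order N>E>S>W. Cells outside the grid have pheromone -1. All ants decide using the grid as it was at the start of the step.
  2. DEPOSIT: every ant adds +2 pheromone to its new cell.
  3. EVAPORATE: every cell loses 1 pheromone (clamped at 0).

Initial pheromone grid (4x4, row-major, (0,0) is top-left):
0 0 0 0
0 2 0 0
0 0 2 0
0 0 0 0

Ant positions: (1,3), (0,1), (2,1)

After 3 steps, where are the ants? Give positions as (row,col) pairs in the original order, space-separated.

Step 1: ant0:(1,3)->N->(0,3) | ant1:(0,1)->S->(1,1) | ant2:(2,1)->N->(1,1)
  grid max=5 at (1,1)
Step 2: ant0:(0,3)->S->(1,3) | ant1:(1,1)->N->(0,1) | ant2:(1,1)->N->(0,1)
  grid max=4 at (1,1)
Step 3: ant0:(1,3)->N->(0,3) | ant1:(0,1)->S->(1,1) | ant2:(0,1)->S->(1,1)
  grid max=7 at (1,1)

(0,3) (1,1) (1,1)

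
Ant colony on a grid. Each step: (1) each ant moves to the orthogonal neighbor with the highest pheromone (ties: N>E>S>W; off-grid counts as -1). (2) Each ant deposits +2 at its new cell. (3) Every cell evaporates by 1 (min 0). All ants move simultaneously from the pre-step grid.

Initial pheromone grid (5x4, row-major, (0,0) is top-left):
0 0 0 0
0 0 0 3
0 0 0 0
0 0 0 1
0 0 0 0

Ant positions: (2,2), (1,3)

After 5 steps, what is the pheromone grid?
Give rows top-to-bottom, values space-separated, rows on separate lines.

After step 1: ants at (1,2),(0,3)
  0 0 0 1
  0 0 1 2
  0 0 0 0
  0 0 0 0
  0 0 0 0
After step 2: ants at (1,3),(1,3)
  0 0 0 0
  0 0 0 5
  0 0 0 0
  0 0 0 0
  0 0 0 0
After step 3: ants at (0,3),(0,3)
  0 0 0 3
  0 0 0 4
  0 0 0 0
  0 0 0 0
  0 0 0 0
After step 4: ants at (1,3),(1,3)
  0 0 0 2
  0 0 0 7
  0 0 0 0
  0 0 0 0
  0 0 0 0
After step 5: ants at (0,3),(0,3)
  0 0 0 5
  0 0 0 6
  0 0 0 0
  0 0 0 0
  0 0 0 0

0 0 0 5
0 0 0 6
0 0 0 0
0 0 0 0
0 0 0 0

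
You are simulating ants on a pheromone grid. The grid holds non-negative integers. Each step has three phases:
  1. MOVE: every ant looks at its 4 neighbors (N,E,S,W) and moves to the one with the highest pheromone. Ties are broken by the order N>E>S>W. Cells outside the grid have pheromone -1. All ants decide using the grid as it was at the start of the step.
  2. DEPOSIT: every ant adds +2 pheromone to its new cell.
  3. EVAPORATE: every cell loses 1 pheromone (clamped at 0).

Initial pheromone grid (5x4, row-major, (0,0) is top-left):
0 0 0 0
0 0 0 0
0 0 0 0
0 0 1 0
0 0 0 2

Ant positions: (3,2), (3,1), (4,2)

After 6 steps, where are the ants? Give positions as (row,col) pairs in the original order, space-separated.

Step 1: ant0:(3,2)->N->(2,2) | ant1:(3,1)->E->(3,2) | ant2:(4,2)->E->(4,3)
  grid max=3 at (4,3)
Step 2: ant0:(2,2)->S->(3,2) | ant1:(3,2)->N->(2,2) | ant2:(4,3)->N->(3,3)
  grid max=3 at (3,2)
Step 3: ant0:(3,2)->N->(2,2) | ant1:(2,2)->S->(3,2) | ant2:(3,3)->W->(3,2)
  grid max=6 at (3,2)
Step 4: ant0:(2,2)->S->(3,2) | ant1:(3,2)->N->(2,2) | ant2:(3,2)->N->(2,2)
  grid max=7 at (3,2)
Step 5: ant0:(3,2)->N->(2,2) | ant1:(2,2)->S->(3,2) | ant2:(2,2)->S->(3,2)
  grid max=10 at (3,2)
Step 6: ant0:(2,2)->S->(3,2) | ant1:(3,2)->N->(2,2) | ant2:(3,2)->N->(2,2)
  grid max=11 at (3,2)

(3,2) (2,2) (2,2)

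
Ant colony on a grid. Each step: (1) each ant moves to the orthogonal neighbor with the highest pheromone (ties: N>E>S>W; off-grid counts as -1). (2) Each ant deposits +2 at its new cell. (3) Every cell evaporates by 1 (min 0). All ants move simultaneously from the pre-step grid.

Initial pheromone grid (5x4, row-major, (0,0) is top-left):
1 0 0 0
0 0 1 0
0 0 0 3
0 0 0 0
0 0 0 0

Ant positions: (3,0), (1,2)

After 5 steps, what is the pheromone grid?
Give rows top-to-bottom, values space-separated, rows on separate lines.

After step 1: ants at (2,0),(0,2)
  0 0 1 0
  0 0 0 0
  1 0 0 2
  0 0 0 0
  0 0 0 0
After step 2: ants at (1,0),(0,3)
  0 0 0 1
  1 0 0 0
  0 0 0 1
  0 0 0 0
  0 0 0 0
After step 3: ants at (0,0),(1,3)
  1 0 0 0
  0 0 0 1
  0 0 0 0
  0 0 0 0
  0 0 0 0
After step 4: ants at (0,1),(0,3)
  0 1 0 1
  0 0 0 0
  0 0 0 0
  0 0 0 0
  0 0 0 0
After step 5: ants at (0,2),(1,3)
  0 0 1 0
  0 0 0 1
  0 0 0 0
  0 0 0 0
  0 0 0 0

0 0 1 0
0 0 0 1
0 0 0 0
0 0 0 0
0 0 0 0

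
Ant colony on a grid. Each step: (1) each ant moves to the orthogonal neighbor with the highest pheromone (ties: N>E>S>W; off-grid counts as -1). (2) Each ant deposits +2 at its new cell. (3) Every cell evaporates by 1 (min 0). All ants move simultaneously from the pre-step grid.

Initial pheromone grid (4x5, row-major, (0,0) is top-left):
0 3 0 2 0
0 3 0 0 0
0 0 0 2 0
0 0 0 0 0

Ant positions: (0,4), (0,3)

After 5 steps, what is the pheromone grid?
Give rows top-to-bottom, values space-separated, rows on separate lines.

After step 1: ants at (0,3),(0,4)
  0 2 0 3 1
  0 2 0 0 0
  0 0 0 1 0
  0 0 0 0 0
After step 2: ants at (0,4),(0,3)
  0 1 0 4 2
  0 1 0 0 0
  0 0 0 0 0
  0 0 0 0 0
After step 3: ants at (0,3),(0,4)
  0 0 0 5 3
  0 0 0 0 0
  0 0 0 0 0
  0 0 0 0 0
After step 4: ants at (0,4),(0,3)
  0 0 0 6 4
  0 0 0 0 0
  0 0 0 0 0
  0 0 0 0 0
After step 5: ants at (0,3),(0,4)
  0 0 0 7 5
  0 0 0 0 0
  0 0 0 0 0
  0 0 0 0 0

0 0 0 7 5
0 0 0 0 0
0 0 0 0 0
0 0 0 0 0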